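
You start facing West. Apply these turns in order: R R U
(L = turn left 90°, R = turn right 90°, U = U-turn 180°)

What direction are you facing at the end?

Start: West
  R (right (90° clockwise)) -> North
  R (right (90° clockwise)) -> East
  U (U-turn (180°)) -> West
Final: West

Answer: Final heading: West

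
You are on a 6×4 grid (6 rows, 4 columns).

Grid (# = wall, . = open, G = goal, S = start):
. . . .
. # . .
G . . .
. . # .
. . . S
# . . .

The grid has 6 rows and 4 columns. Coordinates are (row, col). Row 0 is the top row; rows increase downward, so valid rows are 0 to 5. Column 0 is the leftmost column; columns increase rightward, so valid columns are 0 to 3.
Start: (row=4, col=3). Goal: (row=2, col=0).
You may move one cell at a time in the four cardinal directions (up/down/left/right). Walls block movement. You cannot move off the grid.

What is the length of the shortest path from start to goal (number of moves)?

BFS from (row=4, col=3) until reaching (row=2, col=0):
  Distance 0: (row=4, col=3)
  Distance 1: (row=3, col=3), (row=4, col=2), (row=5, col=3)
  Distance 2: (row=2, col=3), (row=4, col=1), (row=5, col=2)
  Distance 3: (row=1, col=3), (row=2, col=2), (row=3, col=1), (row=4, col=0), (row=5, col=1)
  Distance 4: (row=0, col=3), (row=1, col=2), (row=2, col=1), (row=3, col=0)
  Distance 5: (row=0, col=2), (row=2, col=0)  <- goal reached here
One shortest path (5 moves): (row=4, col=3) -> (row=4, col=2) -> (row=4, col=1) -> (row=4, col=0) -> (row=3, col=0) -> (row=2, col=0)

Answer: Shortest path length: 5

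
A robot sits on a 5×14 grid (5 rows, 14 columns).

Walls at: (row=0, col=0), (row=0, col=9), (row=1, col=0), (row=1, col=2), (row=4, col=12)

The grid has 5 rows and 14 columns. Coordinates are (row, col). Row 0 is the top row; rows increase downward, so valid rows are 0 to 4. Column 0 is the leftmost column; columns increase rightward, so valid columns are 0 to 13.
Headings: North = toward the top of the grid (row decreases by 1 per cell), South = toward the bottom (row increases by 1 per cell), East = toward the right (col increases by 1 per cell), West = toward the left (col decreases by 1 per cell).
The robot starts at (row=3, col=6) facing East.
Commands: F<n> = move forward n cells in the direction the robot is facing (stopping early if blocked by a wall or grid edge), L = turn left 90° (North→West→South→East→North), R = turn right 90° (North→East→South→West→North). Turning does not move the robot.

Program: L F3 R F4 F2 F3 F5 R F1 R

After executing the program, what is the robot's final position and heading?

Answer: Final position: (row=1, col=8), facing West

Derivation:
Start: (row=3, col=6), facing East
  L: turn left, now facing North
  F3: move forward 3, now at (row=0, col=6)
  R: turn right, now facing East
  F4: move forward 2/4 (blocked), now at (row=0, col=8)
  F2: move forward 0/2 (blocked), now at (row=0, col=8)
  F3: move forward 0/3 (blocked), now at (row=0, col=8)
  F5: move forward 0/5 (blocked), now at (row=0, col=8)
  R: turn right, now facing South
  F1: move forward 1, now at (row=1, col=8)
  R: turn right, now facing West
Final: (row=1, col=8), facing West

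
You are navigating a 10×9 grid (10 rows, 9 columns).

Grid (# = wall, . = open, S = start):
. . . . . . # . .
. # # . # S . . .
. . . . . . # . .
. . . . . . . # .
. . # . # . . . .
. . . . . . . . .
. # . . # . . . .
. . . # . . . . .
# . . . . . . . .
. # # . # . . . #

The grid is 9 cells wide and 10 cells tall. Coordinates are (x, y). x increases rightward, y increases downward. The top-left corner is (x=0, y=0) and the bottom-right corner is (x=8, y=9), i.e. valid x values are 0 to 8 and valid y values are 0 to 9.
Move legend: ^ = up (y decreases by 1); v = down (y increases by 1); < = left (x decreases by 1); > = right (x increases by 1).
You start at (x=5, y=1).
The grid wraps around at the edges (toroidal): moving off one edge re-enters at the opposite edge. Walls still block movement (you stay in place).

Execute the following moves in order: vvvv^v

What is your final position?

Start: (x=5, y=1)
  v (down): (x=5, y=1) -> (x=5, y=2)
  v (down): (x=5, y=2) -> (x=5, y=3)
  v (down): (x=5, y=3) -> (x=5, y=4)
  v (down): (x=5, y=4) -> (x=5, y=5)
  ^ (up): (x=5, y=5) -> (x=5, y=4)
  v (down): (x=5, y=4) -> (x=5, y=5)
Final: (x=5, y=5)

Answer: Final position: (x=5, y=5)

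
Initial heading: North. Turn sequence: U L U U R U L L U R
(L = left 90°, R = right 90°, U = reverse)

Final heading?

Start: North
  U (U-turn (180°)) -> South
  L (left (90° counter-clockwise)) -> East
  U (U-turn (180°)) -> West
  U (U-turn (180°)) -> East
  R (right (90° clockwise)) -> South
  U (U-turn (180°)) -> North
  L (left (90° counter-clockwise)) -> West
  L (left (90° counter-clockwise)) -> South
  U (U-turn (180°)) -> North
  R (right (90° clockwise)) -> East
Final: East

Answer: Final heading: East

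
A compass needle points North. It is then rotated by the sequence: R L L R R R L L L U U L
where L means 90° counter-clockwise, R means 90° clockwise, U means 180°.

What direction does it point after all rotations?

Answer: Final heading: South

Derivation:
Start: North
  R (right (90° clockwise)) -> East
  L (left (90° counter-clockwise)) -> North
  L (left (90° counter-clockwise)) -> West
  R (right (90° clockwise)) -> North
  R (right (90° clockwise)) -> East
  R (right (90° clockwise)) -> South
  L (left (90° counter-clockwise)) -> East
  L (left (90° counter-clockwise)) -> North
  L (left (90° counter-clockwise)) -> West
  U (U-turn (180°)) -> East
  U (U-turn (180°)) -> West
  L (left (90° counter-clockwise)) -> South
Final: South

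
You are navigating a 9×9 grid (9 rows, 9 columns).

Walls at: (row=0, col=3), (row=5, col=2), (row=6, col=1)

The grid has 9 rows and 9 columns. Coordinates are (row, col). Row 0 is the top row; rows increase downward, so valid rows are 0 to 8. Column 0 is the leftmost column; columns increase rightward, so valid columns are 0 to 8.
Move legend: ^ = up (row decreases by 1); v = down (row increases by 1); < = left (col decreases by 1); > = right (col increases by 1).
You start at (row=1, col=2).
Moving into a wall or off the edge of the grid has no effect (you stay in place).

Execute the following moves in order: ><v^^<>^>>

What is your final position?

Answer: Final position: (row=0, col=2)

Derivation:
Start: (row=1, col=2)
  > (right): (row=1, col=2) -> (row=1, col=3)
  < (left): (row=1, col=3) -> (row=1, col=2)
  v (down): (row=1, col=2) -> (row=2, col=2)
  ^ (up): (row=2, col=2) -> (row=1, col=2)
  ^ (up): (row=1, col=2) -> (row=0, col=2)
  < (left): (row=0, col=2) -> (row=0, col=1)
  > (right): (row=0, col=1) -> (row=0, col=2)
  ^ (up): blocked, stay at (row=0, col=2)
  > (right): blocked, stay at (row=0, col=2)
  > (right): blocked, stay at (row=0, col=2)
Final: (row=0, col=2)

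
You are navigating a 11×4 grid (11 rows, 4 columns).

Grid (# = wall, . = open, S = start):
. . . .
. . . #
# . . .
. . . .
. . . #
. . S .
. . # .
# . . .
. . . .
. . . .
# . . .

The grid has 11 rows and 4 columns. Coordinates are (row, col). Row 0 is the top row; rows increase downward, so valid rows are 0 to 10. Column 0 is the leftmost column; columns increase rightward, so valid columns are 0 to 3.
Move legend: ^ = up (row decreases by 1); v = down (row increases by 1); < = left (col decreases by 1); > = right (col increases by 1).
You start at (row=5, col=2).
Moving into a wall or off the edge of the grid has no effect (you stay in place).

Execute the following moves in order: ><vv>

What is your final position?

Start: (row=5, col=2)
  > (right): (row=5, col=2) -> (row=5, col=3)
  < (left): (row=5, col=3) -> (row=5, col=2)
  v (down): blocked, stay at (row=5, col=2)
  v (down): blocked, stay at (row=5, col=2)
  > (right): (row=5, col=2) -> (row=5, col=3)
Final: (row=5, col=3)

Answer: Final position: (row=5, col=3)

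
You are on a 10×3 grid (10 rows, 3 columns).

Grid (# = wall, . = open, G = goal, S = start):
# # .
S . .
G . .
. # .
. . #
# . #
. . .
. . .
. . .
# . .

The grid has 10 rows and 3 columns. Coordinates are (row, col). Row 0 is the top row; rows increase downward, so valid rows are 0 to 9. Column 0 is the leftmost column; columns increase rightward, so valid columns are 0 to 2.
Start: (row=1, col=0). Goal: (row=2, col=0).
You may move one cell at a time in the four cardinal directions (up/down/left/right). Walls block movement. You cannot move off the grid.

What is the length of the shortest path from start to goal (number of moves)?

Answer: Shortest path length: 1

Derivation:
BFS from (row=1, col=0) until reaching (row=2, col=0):
  Distance 0: (row=1, col=0)
  Distance 1: (row=1, col=1), (row=2, col=0)  <- goal reached here
One shortest path (1 moves): (row=1, col=0) -> (row=2, col=0)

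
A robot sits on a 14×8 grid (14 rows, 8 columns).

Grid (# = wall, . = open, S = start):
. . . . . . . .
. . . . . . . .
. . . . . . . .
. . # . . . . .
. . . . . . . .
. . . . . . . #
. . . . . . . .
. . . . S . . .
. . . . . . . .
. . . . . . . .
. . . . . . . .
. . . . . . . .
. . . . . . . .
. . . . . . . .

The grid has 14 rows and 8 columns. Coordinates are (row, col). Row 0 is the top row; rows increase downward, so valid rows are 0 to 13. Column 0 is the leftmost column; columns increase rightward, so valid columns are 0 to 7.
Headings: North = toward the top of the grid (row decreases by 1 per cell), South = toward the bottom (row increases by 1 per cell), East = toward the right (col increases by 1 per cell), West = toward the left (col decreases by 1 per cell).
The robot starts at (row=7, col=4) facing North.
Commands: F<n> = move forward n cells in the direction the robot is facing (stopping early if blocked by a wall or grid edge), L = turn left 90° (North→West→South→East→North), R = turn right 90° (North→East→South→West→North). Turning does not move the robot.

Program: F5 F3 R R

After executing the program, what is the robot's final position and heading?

Start: (row=7, col=4), facing North
  F5: move forward 5, now at (row=2, col=4)
  F3: move forward 2/3 (blocked), now at (row=0, col=4)
  R: turn right, now facing East
  R: turn right, now facing South
Final: (row=0, col=4), facing South

Answer: Final position: (row=0, col=4), facing South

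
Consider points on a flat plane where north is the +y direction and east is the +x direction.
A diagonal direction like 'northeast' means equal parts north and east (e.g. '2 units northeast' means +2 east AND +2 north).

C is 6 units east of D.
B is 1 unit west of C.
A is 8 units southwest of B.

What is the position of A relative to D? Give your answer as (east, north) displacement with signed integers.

Answer: A is at (east=-3, north=-8) relative to D.

Derivation:
Place D at the origin (east=0, north=0).
  C is 6 units east of D: delta (east=+6, north=+0); C at (east=6, north=0).
  B is 1 unit west of C: delta (east=-1, north=+0); B at (east=5, north=0).
  A is 8 units southwest of B: delta (east=-8, north=-8); A at (east=-3, north=-8).
Therefore A relative to D: (east=-3, north=-8).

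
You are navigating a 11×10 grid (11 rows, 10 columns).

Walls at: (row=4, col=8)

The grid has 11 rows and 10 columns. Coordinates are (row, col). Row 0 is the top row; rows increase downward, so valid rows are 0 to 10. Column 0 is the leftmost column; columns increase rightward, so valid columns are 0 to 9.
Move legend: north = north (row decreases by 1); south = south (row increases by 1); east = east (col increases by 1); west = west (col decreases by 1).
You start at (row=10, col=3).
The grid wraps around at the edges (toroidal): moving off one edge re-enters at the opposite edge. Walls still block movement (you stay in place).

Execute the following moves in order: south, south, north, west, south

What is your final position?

Answer: Final position: (row=1, col=2)

Derivation:
Start: (row=10, col=3)
  south (south): (row=10, col=3) -> (row=0, col=3)
  south (south): (row=0, col=3) -> (row=1, col=3)
  north (north): (row=1, col=3) -> (row=0, col=3)
  west (west): (row=0, col=3) -> (row=0, col=2)
  south (south): (row=0, col=2) -> (row=1, col=2)
Final: (row=1, col=2)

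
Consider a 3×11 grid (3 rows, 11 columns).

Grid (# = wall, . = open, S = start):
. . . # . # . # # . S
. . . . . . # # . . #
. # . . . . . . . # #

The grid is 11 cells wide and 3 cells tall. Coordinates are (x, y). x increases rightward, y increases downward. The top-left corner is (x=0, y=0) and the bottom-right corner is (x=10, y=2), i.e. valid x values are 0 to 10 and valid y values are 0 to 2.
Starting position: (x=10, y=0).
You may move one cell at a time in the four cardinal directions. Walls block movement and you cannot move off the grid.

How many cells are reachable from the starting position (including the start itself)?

Answer: Reachable cells: 22

Derivation:
BFS flood-fill from (x=10, y=0):
  Distance 0: (x=10, y=0)
  Distance 1: (x=9, y=0)
  Distance 2: (x=9, y=1)
  Distance 3: (x=8, y=1)
  Distance 4: (x=8, y=2)
  Distance 5: (x=7, y=2)
  Distance 6: (x=6, y=2)
  Distance 7: (x=5, y=2)
  Distance 8: (x=5, y=1), (x=4, y=2)
  Distance 9: (x=4, y=1), (x=3, y=2)
  Distance 10: (x=4, y=0), (x=3, y=1), (x=2, y=2)
  Distance 11: (x=2, y=1)
  Distance 12: (x=2, y=0), (x=1, y=1)
  Distance 13: (x=1, y=0), (x=0, y=1)
  Distance 14: (x=0, y=0), (x=0, y=2)
Total reachable: 22 (grid has 23 open cells total)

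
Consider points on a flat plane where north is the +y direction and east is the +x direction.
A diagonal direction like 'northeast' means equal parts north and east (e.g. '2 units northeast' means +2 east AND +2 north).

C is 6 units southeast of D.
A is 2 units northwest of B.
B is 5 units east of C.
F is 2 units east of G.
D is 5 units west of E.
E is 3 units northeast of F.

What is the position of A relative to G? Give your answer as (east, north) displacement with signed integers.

Answer: A is at (east=9, north=-1) relative to G.

Derivation:
Place G at the origin (east=0, north=0).
  F is 2 units east of G: delta (east=+2, north=+0); F at (east=2, north=0).
  E is 3 units northeast of F: delta (east=+3, north=+3); E at (east=5, north=3).
  D is 5 units west of E: delta (east=-5, north=+0); D at (east=0, north=3).
  C is 6 units southeast of D: delta (east=+6, north=-6); C at (east=6, north=-3).
  B is 5 units east of C: delta (east=+5, north=+0); B at (east=11, north=-3).
  A is 2 units northwest of B: delta (east=-2, north=+2); A at (east=9, north=-1).
Therefore A relative to G: (east=9, north=-1).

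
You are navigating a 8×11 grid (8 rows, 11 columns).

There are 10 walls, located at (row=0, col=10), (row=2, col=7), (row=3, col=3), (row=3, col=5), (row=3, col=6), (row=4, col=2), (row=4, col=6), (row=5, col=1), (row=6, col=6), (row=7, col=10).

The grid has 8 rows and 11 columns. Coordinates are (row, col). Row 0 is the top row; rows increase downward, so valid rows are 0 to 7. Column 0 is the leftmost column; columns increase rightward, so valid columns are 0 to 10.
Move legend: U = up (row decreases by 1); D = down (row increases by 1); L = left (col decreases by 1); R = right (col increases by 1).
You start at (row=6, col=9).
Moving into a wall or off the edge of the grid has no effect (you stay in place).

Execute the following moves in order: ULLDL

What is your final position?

Start: (row=6, col=9)
  U (up): (row=6, col=9) -> (row=5, col=9)
  L (left): (row=5, col=9) -> (row=5, col=8)
  L (left): (row=5, col=8) -> (row=5, col=7)
  D (down): (row=5, col=7) -> (row=6, col=7)
  L (left): blocked, stay at (row=6, col=7)
Final: (row=6, col=7)

Answer: Final position: (row=6, col=7)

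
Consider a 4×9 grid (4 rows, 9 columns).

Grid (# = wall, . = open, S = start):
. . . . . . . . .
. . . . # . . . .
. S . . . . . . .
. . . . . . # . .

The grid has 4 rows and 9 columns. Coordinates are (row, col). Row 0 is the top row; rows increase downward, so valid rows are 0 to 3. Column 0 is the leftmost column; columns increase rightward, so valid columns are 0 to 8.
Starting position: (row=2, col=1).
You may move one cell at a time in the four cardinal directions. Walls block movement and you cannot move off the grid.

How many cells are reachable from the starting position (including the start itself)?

BFS flood-fill from (row=2, col=1):
  Distance 0: (row=2, col=1)
  Distance 1: (row=1, col=1), (row=2, col=0), (row=2, col=2), (row=3, col=1)
  Distance 2: (row=0, col=1), (row=1, col=0), (row=1, col=2), (row=2, col=3), (row=3, col=0), (row=3, col=2)
  Distance 3: (row=0, col=0), (row=0, col=2), (row=1, col=3), (row=2, col=4), (row=3, col=3)
  Distance 4: (row=0, col=3), (row=2, col=5), (row=3, col=4)
  Distance 5: (row=0, col=4), (row=1, col=5), (row=2, col=6), (row=3, col=5)
  Distance 6: (row=0, col=5), (row=1, col=6), (row=2, col=7)
  Distance 7: (row=0, col=6), (row=1, col=7), (row=2, col=8), (row=3, col=7)
  Distance 8: (row=0, col=7), (row=1, col=8), (row=3, col=8)
  Distance 9: (row=0, col=8)
Total reachable: 34 (grid has 34 open cells total)

Answer: Reachable cells: 34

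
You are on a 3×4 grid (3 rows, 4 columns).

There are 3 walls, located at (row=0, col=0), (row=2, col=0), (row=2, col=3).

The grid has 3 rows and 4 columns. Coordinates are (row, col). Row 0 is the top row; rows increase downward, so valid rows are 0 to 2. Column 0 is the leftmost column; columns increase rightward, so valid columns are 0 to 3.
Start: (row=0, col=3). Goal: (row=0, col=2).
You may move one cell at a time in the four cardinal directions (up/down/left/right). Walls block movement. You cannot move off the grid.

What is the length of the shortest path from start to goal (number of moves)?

Answer: Shortest path length: 1

Derivation:
BFS from (row=0, col=3) until reaching (row=0, col=2):
  Distance 0: (row=0, col=3)
  Distance 1: (row=0, col=2), (row=1, col=3)  <- goal reached here
One shortest path (1 moves): (row=0, col=3) -> (row=0, col=2)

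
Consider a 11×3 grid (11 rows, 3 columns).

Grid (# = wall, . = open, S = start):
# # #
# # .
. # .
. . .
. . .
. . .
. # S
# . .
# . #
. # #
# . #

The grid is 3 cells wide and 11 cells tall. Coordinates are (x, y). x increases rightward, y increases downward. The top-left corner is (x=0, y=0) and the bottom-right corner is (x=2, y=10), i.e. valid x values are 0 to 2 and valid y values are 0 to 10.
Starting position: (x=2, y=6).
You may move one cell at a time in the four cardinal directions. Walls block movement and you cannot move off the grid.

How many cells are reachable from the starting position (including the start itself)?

BFS flood-fill from (x=2, y=6):
  Distance 0: (x=2, y=6)
  Distance 1: (x=2, y=5), (x=2, y=7)
  Distance 2: (x=2, y=4), (x=1, y=5), (x=1, y=7)
  Distance 3: (x=2, y=3), (x=1, y=4), (x=0, y=5), (x=1, y=8)
  Distance 4: (x=2, y=2), (x=1, y=3), (x=0, y=4), (x=0, y=6)
  Distance 5: (x=2, y=1), (x=0, y=3)
  Distance 6: (x=0, y=2)
Total reachable: 17 (grid has 19 open cells total)

Answer: Reachable cells: 17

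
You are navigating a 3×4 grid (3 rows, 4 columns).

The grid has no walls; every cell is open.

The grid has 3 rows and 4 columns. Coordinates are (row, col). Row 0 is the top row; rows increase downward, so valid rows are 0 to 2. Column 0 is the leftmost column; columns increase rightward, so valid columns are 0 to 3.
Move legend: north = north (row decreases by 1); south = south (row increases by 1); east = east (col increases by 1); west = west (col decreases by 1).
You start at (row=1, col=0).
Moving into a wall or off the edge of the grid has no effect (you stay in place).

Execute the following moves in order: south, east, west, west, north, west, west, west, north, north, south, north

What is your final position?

Answer: Final position: (row=0, col=0)

Derivation:
Start: (row=1, col=0)
  south (south): (row=1, col=0) -> (row=2, col=0)
  east (east): (row=2, col=0) -> (row=2, col=1)
  west (west): (row=2, col=1) -> (row=2, col=0)
  west (west): blocked, stay at (row=2, col=0)
  north (north): (row=2, col=0) -> (row=1, col=0)
  [×3]west (west): blocked, stay at (row=1, col=0)
  north (north): (row=1, col=0) -> (row=0, col=0)
  north (north): blocked, stay at (row=0, col=0)
  south (south): (row=0, col=0) -> (row=1, col=0)
  north (north): (row=1, col=0) -> (row=0, col=0)
Final: (row=0, col=0)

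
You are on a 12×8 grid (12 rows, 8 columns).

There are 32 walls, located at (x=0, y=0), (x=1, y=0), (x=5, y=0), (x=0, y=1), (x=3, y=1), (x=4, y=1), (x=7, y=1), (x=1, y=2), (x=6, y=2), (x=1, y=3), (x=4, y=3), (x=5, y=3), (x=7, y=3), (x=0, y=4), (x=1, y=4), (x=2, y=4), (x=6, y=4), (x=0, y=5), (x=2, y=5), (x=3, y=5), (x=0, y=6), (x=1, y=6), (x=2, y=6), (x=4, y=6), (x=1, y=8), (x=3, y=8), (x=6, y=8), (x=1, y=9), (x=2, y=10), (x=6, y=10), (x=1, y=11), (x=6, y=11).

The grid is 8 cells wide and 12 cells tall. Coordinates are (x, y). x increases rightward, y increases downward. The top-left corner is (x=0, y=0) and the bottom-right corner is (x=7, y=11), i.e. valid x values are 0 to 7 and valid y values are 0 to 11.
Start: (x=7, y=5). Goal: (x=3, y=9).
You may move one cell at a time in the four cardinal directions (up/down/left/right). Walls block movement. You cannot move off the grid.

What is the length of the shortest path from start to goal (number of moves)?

BFS from (x=7, y=5) until reaching (x=3, y=9):
  Distance 0: (x=7, y=5)
  Distance 1: (x=7, y=4), (x=6, y=5), (x=7, y=6)
  Distance 2: (x=5, y=5), (x=6, y=6), (x=7, y=7)
  Distance 3: (x=5, y=4), (x=4, y=5), (x=5, y=6), (x=6, y=7), (x=7, y=8)
  Distance 4: (x=4, y=4), (x=5, y=7), (x=7, y=9)
  Distance 5: (x=3, y=4), (x=4, y=7), (x=5, y=8), (x=6, y=9), (x=7, y=10)
  Distance 6: (x=3, y=3), (x=3, y=7), (x=4, y=8), (x=5, y=9), (x=7, y=11)
  Distance 7: (x=3, y=2), (x=2, y=3), (x=3, y=6), (x=2, y=7), (x=4, y=9), (x=5, y=10)
  Distance 8: (x=2, y=2), (x=4, y=2), (x=1, y=7), (x=2, y=8), (x=3, y=9), (x=4, y=10), (x=5, y=11)  <- goal reached here
One shortest path (8 moves): (x=7, y=5) -> (x=6, y=5) -> (x=5, y=5) -> (x=5, y=6) -> (x=5, y=7) -> (x=4, y=7) -> (x=4, y=8) -> (x=4, y=9) -> (x=3, y=9)

Answer: Shortest path length: 8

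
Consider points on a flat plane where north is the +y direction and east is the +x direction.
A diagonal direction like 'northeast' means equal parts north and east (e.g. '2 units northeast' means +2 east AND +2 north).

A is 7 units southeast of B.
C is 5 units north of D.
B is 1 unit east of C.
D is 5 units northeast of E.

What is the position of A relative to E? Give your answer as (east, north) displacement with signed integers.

Answer: A is at (east=13, north=3) relative to E.

Derivation:
Place E at the origin (east=0, north=0).
  D is 5 units northeast of E: delta (east=+5, north=+5); D at (east=5, north=5).
  C is 5 units north of D: delta (east=+0, north=+5); C at (east=5, north=10).
  B is 1 unit east of C: delta (east=+1, north=+0); B at (east=6, north=10).
  A is 7 units southeast of B: delta (east=+7, north=-7); A at (east=13, north=3).
Therefore A relative to E: (east=13, north=3).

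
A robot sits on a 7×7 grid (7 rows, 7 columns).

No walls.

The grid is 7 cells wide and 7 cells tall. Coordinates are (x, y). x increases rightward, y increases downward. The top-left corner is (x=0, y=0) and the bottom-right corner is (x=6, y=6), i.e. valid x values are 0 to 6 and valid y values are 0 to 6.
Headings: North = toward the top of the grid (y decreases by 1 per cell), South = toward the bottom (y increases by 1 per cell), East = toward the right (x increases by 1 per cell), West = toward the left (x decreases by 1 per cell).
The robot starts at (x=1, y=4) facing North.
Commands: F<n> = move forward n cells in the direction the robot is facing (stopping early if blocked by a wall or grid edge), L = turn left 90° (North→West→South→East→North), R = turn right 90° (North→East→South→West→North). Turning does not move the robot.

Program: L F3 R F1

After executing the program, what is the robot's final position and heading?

Answer: Final position: (x=0, y=3), facing North

Derivation:
Start: (x=1, y=4), facing North
  L: turn left, now facing West
  F3: move forward 1/3 (blocked), now at (x=0, y=4)
  R: turn right, now facing North
  F1: move forward 1, now at (x=0, y=3)
Final: (x=0, y=3), facing North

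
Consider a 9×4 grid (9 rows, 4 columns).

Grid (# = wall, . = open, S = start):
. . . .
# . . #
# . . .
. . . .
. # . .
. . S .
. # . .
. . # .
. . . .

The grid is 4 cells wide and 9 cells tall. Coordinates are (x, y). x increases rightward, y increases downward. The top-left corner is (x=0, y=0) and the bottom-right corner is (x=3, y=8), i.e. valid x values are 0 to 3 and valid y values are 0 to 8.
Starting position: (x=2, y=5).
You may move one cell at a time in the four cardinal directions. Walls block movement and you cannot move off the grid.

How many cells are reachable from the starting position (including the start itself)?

Answer: Reachable cells: 30

Derivation:
BFS flood-fill from (x=2, y=5):
  Distance 0: (x=2, y=5)
  Distance 1: (x=2, y=4), (x=1, y=5), (x=3, y=5), (x=2, y=6)
  Distance 2: (x=2, y=3), (x=3, y=4), (x=0, y=5), (x=3, y=6)
  Distance 3: (x=2, y=2), (x=1, y=3), (x=3, y=3), (x=0, y=4), (x=0, y=6), (x=3, y=7)
  Distance 4: (x=2, y=1), (x=1, y=2), (x=3, y=2), (x=0, y=3), (x=0, y=7), (x=3, y=8)
  Distance 5: (x=2, y=0), (x=1, y=1), (x=1, y=7), (x=0, y=8), (x=2, y=8)
  Distance 6: (x=1, y=0), (x=3, y=0), (x=1, y=8)
  Distance 7: (x=0, y=0)
Total reachable: 30 (grid has 30 open cells total)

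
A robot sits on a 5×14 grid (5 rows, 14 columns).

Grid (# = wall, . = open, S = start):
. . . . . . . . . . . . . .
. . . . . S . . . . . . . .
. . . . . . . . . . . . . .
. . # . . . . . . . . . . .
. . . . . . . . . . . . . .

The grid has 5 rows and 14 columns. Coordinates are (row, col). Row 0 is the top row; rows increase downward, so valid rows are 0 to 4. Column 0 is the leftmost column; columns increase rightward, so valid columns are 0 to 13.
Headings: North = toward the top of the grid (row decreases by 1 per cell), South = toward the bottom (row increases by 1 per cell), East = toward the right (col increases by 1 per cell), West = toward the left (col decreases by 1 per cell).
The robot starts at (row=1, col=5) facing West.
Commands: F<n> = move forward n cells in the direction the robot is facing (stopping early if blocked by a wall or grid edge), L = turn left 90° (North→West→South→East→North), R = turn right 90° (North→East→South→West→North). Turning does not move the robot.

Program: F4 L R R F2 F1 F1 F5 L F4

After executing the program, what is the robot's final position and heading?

Answer: Final position: (row=0, col=0), facing West

Derivation:
Start: (row=1, col=5), facing West
  F4: move forward 4, now at (row=1, col=1)
  L: turn left, now facing South
  R: turn right, now facing West
  R: turn right, now facing North
  F2: move forward 1/2 (blocked), now at (row=0, col=1)
  F1: move forward 0/1 (blocked), now at (row=0, col=1)
  F1: move forward 0/1 (blocked), now at (row=0, col=1)
  F5: move forward 0/5 (blocked), now at (row=0, col=1)
  L: turn left, now facing West
  F4: move forward 1/4 (blocked), now at (row=0, col=0)
Final: (row=0, col=0), facing West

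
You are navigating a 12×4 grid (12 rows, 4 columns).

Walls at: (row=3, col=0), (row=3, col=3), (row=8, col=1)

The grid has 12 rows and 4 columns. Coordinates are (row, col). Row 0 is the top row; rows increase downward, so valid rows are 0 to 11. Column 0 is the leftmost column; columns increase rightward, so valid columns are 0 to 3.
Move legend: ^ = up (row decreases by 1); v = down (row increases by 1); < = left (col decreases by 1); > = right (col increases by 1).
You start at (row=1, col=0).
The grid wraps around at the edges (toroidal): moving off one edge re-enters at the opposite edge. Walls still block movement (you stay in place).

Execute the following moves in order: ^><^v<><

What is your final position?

Start: (row=1, col=0)
  ^ (up): (row=1, col=0) -> (row=0, col=0)
  > (right): (row=0, col=0) -> (row=0, col=1)
  < (left): (row=0, col=1) -> (row=0, col=0)
  ^ (up): (row=0, col=0) -> (row=11, col=0)
  v (down): (row=11, col=0) -> (row=0, col=0)
  < (left): (row=0, col=0) -> (row=0, col=3)
  > (right): (row=0, col=3) -> (row=0, col=0)
  < (left): (row=0, col=0) -> (row=0, col=3)
Final: (row=0, col=3)

Answer: Final position: (row=0, col=3)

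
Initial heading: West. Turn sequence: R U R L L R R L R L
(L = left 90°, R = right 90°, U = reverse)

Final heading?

Answer: Final heading: South

Derivation:
Start: West
  R (right (90° clockwise)) -> North
  U (U-turn (180°)) -> South
  R (right (90° clockwise)) -> West
  L (left (90° counter-clockwise)) -> South
  L (left (90° counter-clockwise)) -> East
  R (right (90° clockwise)) -> South
  R (right (90° clockwise)) -> West
  L (left (90° counter-clockwise)) -> South
  R (right (90° clockwise)) -> West
  L (left (90° counter-clockwise)) -> South
Final: South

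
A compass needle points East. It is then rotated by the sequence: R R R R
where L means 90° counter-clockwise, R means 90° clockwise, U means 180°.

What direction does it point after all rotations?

Answer: Final heading: East

Derivation:
Start: East
  R (right (90° clockwise)) -> South
  R (right (90° clockwise)) -> West
  R (right (90° clockwise)) -> North
  R (right (90° clockwise)) -> East
Final: East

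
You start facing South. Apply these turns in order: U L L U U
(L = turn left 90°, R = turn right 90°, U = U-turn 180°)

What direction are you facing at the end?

Start: South
  U (U-turn (180°)) -> North
  L (left (90° counter-clockwise)) -> West
  L (left (90° counter-clockwise)) -> South
  U (U-turn (180°)) -> North
  U (U-turn (180°)) -> South
Final: South

Answer: Final heading: South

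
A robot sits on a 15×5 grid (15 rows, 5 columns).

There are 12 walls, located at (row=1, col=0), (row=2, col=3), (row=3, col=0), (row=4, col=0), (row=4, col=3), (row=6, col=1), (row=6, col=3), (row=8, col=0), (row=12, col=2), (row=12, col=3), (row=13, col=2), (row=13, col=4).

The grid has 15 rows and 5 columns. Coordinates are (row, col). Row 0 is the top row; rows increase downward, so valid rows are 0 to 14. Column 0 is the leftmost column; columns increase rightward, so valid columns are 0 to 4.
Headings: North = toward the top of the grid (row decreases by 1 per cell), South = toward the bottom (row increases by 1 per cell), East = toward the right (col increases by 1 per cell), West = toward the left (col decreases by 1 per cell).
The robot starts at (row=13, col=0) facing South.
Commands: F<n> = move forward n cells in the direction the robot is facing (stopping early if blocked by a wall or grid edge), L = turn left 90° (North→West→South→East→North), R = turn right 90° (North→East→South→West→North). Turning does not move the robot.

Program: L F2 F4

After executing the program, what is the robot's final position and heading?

Start: (row=13, col=0), facing South
  L: turn left, now facing East
  F2: move forward 1/2 (blocked), now at (row=13, col=1)
  F4: move forward 0/4 (blocked), now at (row=13, col=1)
Final: (row=13, col=1), facing East

Answer: Final position: (row=13, col=1), facing East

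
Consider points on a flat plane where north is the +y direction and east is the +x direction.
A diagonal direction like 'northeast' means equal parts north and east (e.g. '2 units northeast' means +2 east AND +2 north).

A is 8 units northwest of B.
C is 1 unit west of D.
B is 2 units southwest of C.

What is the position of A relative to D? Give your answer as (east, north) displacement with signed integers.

Answer: A is at (east=-11, north=6) relative to D.

Derivation:
Place D at the origin (east=0, north=0).
  C is 1 unit west of D: delta (east=-1, north=+0); C at (east=-1, north=0).
  B is 2 units southwest of C: delta (east=-2, north=-2); B at (east=-3, north=-2).
  A is 8 units northwest of B: delta (east=-8, north=+8); A at (east=-11, north=6).
Therefore A relative to D: (east=-11, north=6).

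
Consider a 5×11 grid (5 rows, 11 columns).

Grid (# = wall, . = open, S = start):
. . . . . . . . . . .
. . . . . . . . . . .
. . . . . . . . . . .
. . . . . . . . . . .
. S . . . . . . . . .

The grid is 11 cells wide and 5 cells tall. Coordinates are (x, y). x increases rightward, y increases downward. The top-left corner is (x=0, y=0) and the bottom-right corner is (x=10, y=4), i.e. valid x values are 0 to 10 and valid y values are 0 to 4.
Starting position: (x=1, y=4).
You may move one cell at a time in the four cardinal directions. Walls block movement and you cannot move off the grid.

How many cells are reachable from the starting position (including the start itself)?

Answer: Reachable cells: 55

Derivation:
BFS flood-fill from (x=1, y=4):
  Distance 0: (x=1, y=4)
  Distance 1: (x=1, y=3), (x=0, y=4), (x=2, y=4)
  Distance 2: (x=1, y=2), (x=0, y=3), (x=2, y=3), (x=3, y=4)
  Distance 3: (x=1, y=1), (x=0, y=2), (x=2, y=2), (x=3, y=3), (x=4, y=4)
  Distance 4: (x=1, y=0), (x=0, y=1), (x=2, y=1), (x=3, y=2), (x=4, y=3), (x=5, y=4)
  Distance 5: (x=0, y=0), (x=2, y=0), (x=3, y=1), (x=4, y=2), (x=5, y=3), (x=6, y=4)
  Distance 6: (x=3, y=0), (x=4, y=1), (x=5, y=2), (x=6, y=3), (x=7, y=4)
  Distance 7: (x=4, y=0), (x=5, y=1), (x=6, y=2), (x=7, y=3), (x=8, y=4)
  Distance 8: (x=5, y=0), (x=6, y=1), (x=7, y=2), (x=8, y=3), (x=9, y=4)
  Distance 9: (x=6, y=0), (x=7, y=1), (x=8, y=2), (x=9, y=3), (x=10, y=4)
  Distance 10: (x=7, y=0), (x=8, y=1), (x=9, y=2), (x=10, y=3)
  Distance 11: (x=8, y=0), (x=9, y=1), (x=10, y=2)
  Distance 12: (x=9, y=0), (x=10, y=1)
  Distance 13: (x=10, y=0)
Total reachable: 55 (grid has 55 open cells total)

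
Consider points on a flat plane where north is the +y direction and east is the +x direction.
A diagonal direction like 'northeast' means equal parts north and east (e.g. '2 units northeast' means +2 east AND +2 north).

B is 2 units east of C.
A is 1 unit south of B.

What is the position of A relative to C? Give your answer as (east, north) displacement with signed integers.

Place C at the origin (east=0, north=0).
  B is 2 units east of C: delta (east=+2, north=+0); B at (east=2, north=0).
  A is 1 unit south of B: delta (east=+0, north=-1); A at (east=2, north=-1).
Therefore A relative to C: (east=2, north=-1).

Answer: A is at (east=2, north=-1) relative to C.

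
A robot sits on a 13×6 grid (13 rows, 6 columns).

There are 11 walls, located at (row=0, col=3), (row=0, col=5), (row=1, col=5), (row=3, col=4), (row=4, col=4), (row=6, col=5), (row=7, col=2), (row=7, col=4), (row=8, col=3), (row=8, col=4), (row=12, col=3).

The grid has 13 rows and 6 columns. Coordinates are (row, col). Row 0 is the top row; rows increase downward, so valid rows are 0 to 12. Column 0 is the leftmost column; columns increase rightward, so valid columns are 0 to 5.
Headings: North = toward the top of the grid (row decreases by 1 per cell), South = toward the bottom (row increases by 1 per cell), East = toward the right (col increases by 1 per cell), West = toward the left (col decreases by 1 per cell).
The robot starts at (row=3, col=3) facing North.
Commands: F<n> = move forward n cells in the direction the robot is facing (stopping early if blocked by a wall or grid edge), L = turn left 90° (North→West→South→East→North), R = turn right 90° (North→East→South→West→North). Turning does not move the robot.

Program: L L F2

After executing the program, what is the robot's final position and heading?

Answer: Final position: (row=5, col=3), facing South

Derivation:
Start: (row=3, col=3), facing North
  L: turn left, now facing West
  L: turn left, now facing South
  F2: move forward 2, now at (row=5, col=3)
Final: (row=5, col=3), facing South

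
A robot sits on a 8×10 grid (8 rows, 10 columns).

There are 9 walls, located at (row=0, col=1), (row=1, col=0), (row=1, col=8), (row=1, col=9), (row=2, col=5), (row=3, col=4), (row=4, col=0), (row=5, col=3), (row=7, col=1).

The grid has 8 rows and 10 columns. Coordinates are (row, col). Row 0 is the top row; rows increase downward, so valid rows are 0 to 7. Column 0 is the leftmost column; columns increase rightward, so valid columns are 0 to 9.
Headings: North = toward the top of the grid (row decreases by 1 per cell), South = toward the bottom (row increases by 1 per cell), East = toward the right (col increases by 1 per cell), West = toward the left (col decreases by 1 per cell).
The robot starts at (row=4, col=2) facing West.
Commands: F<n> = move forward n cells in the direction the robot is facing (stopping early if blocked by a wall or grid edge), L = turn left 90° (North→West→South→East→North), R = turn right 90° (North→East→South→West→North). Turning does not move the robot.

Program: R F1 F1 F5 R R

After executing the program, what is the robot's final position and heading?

Answer: Final position: (row=0, col=2), facing South

Derivation:
Start: (row=4, col=2), facing West
  R: turn right, now facing North
  F1: move forward 1, now at (row=3, col=2)
  F1: move forward 1, now at (row=2, col=2)
  F5: move forward 2/5 (blocked), now at (row=0, col=2)
  R: turn right, now facing East
  R: turn right, now facing South
Final: (row=0, col=2), facing South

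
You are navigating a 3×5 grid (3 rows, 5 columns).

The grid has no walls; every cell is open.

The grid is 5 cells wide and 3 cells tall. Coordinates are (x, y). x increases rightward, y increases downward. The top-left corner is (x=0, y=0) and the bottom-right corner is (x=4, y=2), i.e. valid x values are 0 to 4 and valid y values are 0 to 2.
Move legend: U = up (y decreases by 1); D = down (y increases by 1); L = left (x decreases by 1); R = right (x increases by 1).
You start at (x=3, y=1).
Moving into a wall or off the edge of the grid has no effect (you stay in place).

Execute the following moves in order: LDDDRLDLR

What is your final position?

Answer: Final position: (x=2, y=2)

Derivation:
Start: (x=3, y=1)
  L (left): (x=3, y=1) -> (x=2, y=1)
  D (down): (x=2, y=1) -> (x=2, y=2)
  D (down): blocked, stay at (x=2, y=2)
  D (down): blocked, stay at (x=2, y=2)
  R (right): (x=2, y=2) -> (x=3, y=2)
  L (left): (x=3, y=2) -> (x=2, y=2)
  D (down): blocked, stay at (x=2, y=2)
  L (left): (x=2, y=2) -> (x=1, y=2)
  R (right): (x=1, y=2) -> (x=2, y=2)
Final: (x=2, y=2)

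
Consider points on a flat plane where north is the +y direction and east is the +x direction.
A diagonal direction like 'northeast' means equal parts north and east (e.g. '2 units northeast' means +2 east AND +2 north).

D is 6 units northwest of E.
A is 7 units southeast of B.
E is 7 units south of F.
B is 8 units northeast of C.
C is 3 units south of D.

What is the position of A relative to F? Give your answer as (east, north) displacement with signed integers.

Answer: A is at (east=9, north=-3) relative to F.

Derivation:
Place F at the origin (east=0, north=0).
  E is 7 units south of F: delta (east=+0, north=-7); E at (east=0, north=-7).
  D is 6 units northwest of E: delta (east=-6, north=+6); D at (east=-6, north=-1).
  C is 3 units south of D: delta (east=+0, north=-3); C at (east=-6, north=-4).
  B is 8 units northeast of C: delta (east=+8, north=+8); B at (east=2, north=4).
  A is 7 units southeast of B: delta (east=+7, north=-7); A at (east=9, north=-3).
Therefore A relative to F: (east=9, north=-3).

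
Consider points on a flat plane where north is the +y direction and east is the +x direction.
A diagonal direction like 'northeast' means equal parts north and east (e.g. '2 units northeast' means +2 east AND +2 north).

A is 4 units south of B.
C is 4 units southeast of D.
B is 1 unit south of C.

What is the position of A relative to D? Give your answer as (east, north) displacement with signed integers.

Answer: A is at (east=4, north=-9) relative to D.

Derivation:
Place D at the origin (east=0, north=0).
  C is 4 units southeast of D: delta (east=+4, north=-4); C at (east=4, north=-4).
  B is 1 unit south of C: delta (east=+0, north=-1); B at (east=4, north=-5).
  A is 4 units south of B: delta (east=+0, north=-4); A at (east=4, north=-9).
Therefore A relative to D: (east=4, north=-9).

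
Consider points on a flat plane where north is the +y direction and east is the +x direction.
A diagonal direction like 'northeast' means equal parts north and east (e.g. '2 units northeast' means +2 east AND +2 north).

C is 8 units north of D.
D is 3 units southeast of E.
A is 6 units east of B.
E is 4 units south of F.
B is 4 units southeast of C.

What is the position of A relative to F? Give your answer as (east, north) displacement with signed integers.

Place F at the origin (east=0, north=0).
  E is 4 units south of F: delta (east=+0, north=-4); E at (east=0, north=-4).
  D is 3 units southeast of E: delta (east=+3, north=-3); D at (east=3, north=-7).
  C is 8 units north of D: delta (east=+0, north=+8); C at (east=3, north=1).
  B is 4 units southeast of C: delta (east=+4, north=-4); B at (east=7, north=-3).
  A is 6 units east of B: delta (east=+6, north=+0); A at (east=13, north=-3).
Therefore A relative to F: (east=13, north=-3).

Answer: A is at (east=13, north=-3) relative to F.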